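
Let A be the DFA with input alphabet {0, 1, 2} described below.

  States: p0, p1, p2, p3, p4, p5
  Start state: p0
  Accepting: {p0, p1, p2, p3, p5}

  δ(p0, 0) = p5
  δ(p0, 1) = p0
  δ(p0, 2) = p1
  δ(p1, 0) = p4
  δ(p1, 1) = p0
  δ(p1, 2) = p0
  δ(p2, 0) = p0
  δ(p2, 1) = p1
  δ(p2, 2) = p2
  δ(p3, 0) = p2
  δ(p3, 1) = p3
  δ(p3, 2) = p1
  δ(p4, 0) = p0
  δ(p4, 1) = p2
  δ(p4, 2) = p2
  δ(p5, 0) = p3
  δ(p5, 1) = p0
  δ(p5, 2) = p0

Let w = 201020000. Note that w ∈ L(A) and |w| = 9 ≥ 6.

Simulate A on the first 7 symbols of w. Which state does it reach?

p0

State sequence: p0 -2-> p1 -0-> p4 -1-> p2 -0-> p0 -2-> p1 -0-> p4 -0-> p0

After reading 7 characters, A is in state p0.
(This kind of state-tracing is the core of the pumping-lemma construction: with 6 states, pigeonhole forces a repeat within the first 6 steps.)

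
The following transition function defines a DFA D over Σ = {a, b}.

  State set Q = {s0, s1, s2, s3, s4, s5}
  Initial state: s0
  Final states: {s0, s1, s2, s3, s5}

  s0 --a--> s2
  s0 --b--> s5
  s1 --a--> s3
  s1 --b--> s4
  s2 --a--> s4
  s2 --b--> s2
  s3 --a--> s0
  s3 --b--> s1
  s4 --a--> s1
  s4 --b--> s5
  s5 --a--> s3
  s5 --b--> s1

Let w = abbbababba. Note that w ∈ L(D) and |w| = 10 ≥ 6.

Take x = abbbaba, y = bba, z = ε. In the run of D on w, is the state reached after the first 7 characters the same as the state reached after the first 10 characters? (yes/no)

Run of D on the first 10 characters of w = a b b b a b a b b a:
  step 0: s0  (start)
  step 1: s2  (read a: s0→s2)
  step 2: s2  (read b: s2→s2)
  step 3: s2  (read b: s2→s2)
  step 4: s2  (read b: s2→s2)
  step 5: s4  (read a: s2→s4)
  step 6: s5  (read b: s4→s5)
  step 7: s3  (read a: s5→s3)
  step 8: s1  (read b: s3→s1)
  step 9: s4  (read b: s1→s4)
  step 10: s1  (read a: s4→s1)

After x (step 7): s3. After xy (step 10): s1.
They differ (s3 ≠ s1), so y is not a cycle from the state after x; this split is not the one the pumping-lemma construction produces, and pumping y need not keep the string in L(D).

no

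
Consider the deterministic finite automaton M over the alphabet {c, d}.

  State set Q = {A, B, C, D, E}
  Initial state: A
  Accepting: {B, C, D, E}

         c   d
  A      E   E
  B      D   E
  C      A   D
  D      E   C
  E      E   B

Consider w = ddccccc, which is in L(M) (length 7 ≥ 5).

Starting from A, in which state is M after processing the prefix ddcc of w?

State sequence: A -d-> E -d-> B -c-> D -c-> E

After reading 4 characters, M is in state E.

E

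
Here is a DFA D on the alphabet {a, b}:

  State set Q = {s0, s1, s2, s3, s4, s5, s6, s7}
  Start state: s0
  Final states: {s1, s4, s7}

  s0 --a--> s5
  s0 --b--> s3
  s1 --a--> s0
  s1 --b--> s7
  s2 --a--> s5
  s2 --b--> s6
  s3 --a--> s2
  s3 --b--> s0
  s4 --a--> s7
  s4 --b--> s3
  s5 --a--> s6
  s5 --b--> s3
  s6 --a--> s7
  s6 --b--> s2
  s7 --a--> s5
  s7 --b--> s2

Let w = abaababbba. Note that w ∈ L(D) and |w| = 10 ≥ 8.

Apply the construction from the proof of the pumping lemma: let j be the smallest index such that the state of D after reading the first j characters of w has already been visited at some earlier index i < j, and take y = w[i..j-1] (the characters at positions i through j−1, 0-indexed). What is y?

Run of D on w = a b a a b a b b b a:
  step 0: s0  (start)
  step 1: s5  (read a: s0→s5)
  step 2: s3  (read b: s5→s3)
  step 3: s2  (read a: s3→s2)
  step 4: s5  (read a: s2→s5)   ← first repeat (s5 seen earlier)
  step 5: s3  (read b: s5→s3)
  step 6: s2  (read a: s3→s2)
  step 7: s6  (read b: s2→s6)
  step 8: s2  (read b: s6→s2)
  step 9: s6  (read b: s2→s6)
  step 10: s7  (read a: s6→s7)

So i = 1, j = 4, giving x = w[0:1] = a, y = w[1:4] = baa, z = w[4:10] = babbba.
Check: |xy| = 4 ≤ 8 and |y| = 3 ≥ 1. Reading y takes D from s5 back to s5, so every xyⁱz is accepted.

baa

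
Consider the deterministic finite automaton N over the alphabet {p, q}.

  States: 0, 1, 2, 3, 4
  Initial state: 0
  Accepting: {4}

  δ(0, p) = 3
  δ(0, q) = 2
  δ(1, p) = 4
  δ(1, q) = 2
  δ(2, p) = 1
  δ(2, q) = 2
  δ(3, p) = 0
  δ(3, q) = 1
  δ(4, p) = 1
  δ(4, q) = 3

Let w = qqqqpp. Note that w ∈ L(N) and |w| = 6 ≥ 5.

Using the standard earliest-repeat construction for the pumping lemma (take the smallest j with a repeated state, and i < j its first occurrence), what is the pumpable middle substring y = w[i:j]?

State sequence: 0 -q-> 2 -q-> 2 -q-> 2 -q-> 2 -p-> 1 -p-> 4
First repeat at step 2: 2 was already visited.

So i = 1, j = 2, giving x = w[0:1] = q, y = w[1:2] = q, z = w[2:6] = qqpp.
Check: |xy| = 2 ≤ 5 and |y| = 1 ≥ 1. Reading y takes N from 2 back to 2, so every xyⁱz is accepted.
The DFA has 5 states, so the proof of the pumping lemma guarantees a repeated state among the first 5+1 visited; the segment between the two visits is the pumpable y.

q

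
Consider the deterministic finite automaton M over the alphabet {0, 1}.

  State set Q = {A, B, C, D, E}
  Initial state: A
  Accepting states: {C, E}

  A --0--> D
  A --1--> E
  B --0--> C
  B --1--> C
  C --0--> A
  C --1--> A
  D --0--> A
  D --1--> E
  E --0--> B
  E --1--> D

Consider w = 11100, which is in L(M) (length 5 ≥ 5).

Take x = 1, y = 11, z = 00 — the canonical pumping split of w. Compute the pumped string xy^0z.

100

xy⁰z = xz = 1·00 = 100.
Reading y = 11 takes M from E back to E, so after x the machine is still in E, and z then leads to the accepting state C. Hence 100 ∈ L(M).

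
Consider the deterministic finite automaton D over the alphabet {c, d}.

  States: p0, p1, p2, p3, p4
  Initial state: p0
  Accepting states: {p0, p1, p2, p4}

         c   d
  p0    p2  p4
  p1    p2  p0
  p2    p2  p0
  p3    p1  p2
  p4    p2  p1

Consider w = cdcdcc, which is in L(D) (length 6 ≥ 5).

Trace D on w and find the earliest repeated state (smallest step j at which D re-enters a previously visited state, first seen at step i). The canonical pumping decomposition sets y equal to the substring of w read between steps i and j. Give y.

cd

Run of D on w = c d c d c c:
  step 0: p0  (start)
  step 1: p2  (read c: p0→p2)
  step 2: p0  (read d: p2→p0)   ← first repeat (p0 seen earlier)
  step 3: p2  (read c: p0→p2)
  step 4: p0  (read d: p2→p0)
  step 5: p2  (read c: p0→p2)
  step 6: p2  (read c: p2→p2)

So i = 0, j = 2, giving x = w[0:0] = ε, y = w[0:2] = cd, z = w[2:6] = cdcc.
Check: |xy| = 2 ≤ 5 and |y| = 2 ≥ 1. Reading y takes D from p0 back to p0, so every xyⁱz is accepted.
With |Q| = 5, pigeonhole forces a state repeat no later than step 5; the substring read between the first and second visits to that state can be pumped.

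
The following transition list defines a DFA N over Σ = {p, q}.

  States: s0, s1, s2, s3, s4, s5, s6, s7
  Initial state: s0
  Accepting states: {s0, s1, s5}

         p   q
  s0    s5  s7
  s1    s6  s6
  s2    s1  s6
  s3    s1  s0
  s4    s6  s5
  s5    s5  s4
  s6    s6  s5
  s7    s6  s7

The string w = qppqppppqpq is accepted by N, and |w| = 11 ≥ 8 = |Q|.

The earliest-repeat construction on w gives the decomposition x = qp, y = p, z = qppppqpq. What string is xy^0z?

qpqppppqpq

xy⁰z = xz = qp·qppppqpq = qpqppppqpq.
Reading y = p takes N from s6 back to s6, so after x the machine is still in s6, and z then leads to the accepting state s5. Hence qpqppppqpq ∈ L(N).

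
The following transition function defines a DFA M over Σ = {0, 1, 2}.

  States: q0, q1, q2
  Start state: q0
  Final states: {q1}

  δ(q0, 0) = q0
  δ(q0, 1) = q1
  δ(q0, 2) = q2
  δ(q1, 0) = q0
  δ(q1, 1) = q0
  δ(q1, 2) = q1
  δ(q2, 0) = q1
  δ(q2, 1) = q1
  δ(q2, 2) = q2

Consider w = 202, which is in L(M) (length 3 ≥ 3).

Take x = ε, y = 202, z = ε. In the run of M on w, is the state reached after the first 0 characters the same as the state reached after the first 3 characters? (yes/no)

State sequence: q0 -2-> q2 -0-> q1 -2-> q1

After x (step 0): q0. After xy (step 3): q1.
They differ (q0 ≠ q1), so y is not a cycle from the state after x; this split is not the one the pumping-lemma construction produces, and pumping y need not keep the string in L(M).

no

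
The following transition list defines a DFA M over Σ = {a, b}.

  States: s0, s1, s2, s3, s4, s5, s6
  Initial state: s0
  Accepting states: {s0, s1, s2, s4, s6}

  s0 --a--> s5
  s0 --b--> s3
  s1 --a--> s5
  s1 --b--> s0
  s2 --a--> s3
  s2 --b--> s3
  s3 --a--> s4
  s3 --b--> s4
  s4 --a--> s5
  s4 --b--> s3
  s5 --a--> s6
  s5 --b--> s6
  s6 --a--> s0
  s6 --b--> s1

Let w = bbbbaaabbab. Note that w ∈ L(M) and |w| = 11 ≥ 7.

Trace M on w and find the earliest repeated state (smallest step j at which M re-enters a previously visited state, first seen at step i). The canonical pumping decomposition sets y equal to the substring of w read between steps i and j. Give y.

bb

State sequence: s0 -b-> s3 -b-> s4 -b-> s3 -b-> s4 -a-> s5 -a-> s6 -a-> s0 -b-> s3 -b-> s4 -a-> s5 -b-> s6
First repeat at step 3: s3 was already visited.

So i = 1, j = 3, giving x = w[0:1] = b, y = w[1:3] = bb, z = w[3:11] = baaabbab.
Check: |xy| = 3 ≤ 7 and |y| = 2 ≥ 1. Reading y takes M from s3 back to s3, so every xyⁱz is accepted.
With |Q| = 7, pigeonhole forces a state repeat no later than step 7; the substring read between the first and second visits to that state can be pumped.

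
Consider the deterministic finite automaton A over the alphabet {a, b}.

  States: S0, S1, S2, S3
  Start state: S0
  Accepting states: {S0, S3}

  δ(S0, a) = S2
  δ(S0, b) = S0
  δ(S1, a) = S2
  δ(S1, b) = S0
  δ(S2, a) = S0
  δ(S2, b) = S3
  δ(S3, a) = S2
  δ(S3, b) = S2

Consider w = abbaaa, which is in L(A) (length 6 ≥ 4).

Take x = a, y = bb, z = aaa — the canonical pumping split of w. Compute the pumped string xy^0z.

xy⁰z = xz = a·aaa = aaaa.
Reading y = bb takes A from S2 back to S2, so after x the machine is still in S2, and z then leads to the accepting state S0. Hence aaaa ∈ L(A).

aaaa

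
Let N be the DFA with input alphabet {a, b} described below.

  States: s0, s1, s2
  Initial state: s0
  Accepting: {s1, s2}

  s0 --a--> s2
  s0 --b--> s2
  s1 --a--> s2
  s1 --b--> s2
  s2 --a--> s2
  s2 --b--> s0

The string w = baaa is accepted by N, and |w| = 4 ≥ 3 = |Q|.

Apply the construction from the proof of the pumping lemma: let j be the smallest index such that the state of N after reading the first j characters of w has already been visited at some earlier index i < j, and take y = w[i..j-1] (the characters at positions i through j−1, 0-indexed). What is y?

Run of N on w = b a a a:
  step 0: s0  (start)
  step 1: s2  (read b: s0→s2)
  step 2: s2  (read a: s2→s2)   ← first repeat (s2 seen earlier)
  step 3: s2  (read a: s2→s2)
  step 4: s2  (read a: s2→s2)

So i = 1, j = 2, giving x = w[0:1] = b, y = w[1:2] = a, z = w[2:4] = aa.
Check: |xy| = 2 ≤ 3 and |y| = 1 ≥ 1. Reading y takes N from s2 back to s2, so every xyⁱz is accepted.
The DFA has 3 states, so the proof of the pumping lemma guarantees a repeated state among the first 3+1 visited; the segment between the two visits is the pumpable y.

a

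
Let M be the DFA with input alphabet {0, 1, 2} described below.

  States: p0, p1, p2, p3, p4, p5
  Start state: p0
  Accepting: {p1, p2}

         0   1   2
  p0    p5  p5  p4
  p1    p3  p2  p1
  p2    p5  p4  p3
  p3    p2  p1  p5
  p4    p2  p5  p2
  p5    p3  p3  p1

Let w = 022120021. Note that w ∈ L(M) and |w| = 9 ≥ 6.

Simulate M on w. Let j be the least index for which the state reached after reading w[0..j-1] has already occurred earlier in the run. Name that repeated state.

p1

Run of M on w = 0 2 2 1 2 0 0 2 1:
  step 0: p0  (start)
  step 1: p5  (read 0: p0→p5)
  step 2: p1  (read 2: p5→p1)
  step 3: p1  (read 2: p1→p1)   ← first repeat (p1 seen earlier)
  step 4: p2  (read 1: p1→p2)
  step 5: p3  (read 2: p2→p3)
  step 6: p2  (read 0: p3→p2)
  step 7: p5  (read 0: p2→p5)
  step 8: p1  (read 2: p5→p1)
  step 9: p2  (read 1: p1→p2)

The earliest repeat is at step j = 3: M is in p1, which it already visited at step i = 2.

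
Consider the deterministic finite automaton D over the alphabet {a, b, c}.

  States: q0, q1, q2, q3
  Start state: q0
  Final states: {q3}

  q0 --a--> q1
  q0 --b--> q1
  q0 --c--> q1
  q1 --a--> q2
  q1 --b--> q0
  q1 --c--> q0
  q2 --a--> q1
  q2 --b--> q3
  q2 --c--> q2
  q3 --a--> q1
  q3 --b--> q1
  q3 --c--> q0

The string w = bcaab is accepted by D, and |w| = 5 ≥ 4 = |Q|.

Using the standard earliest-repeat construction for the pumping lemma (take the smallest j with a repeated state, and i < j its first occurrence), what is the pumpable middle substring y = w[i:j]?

bc

State sequence: q0 -b-> q1 -c-> q0 -a-> q1 -a-> q2 -b-> q3
First repeat at step 2: q0 was already visited.

So i = 0, j = 2, giving x = w[0:0] = ε, y = w[0:2] = bc, z = w[2:5] = aab.
Check: |xy| = 2 ≤ 4 and |y| = 2 ≥ 1. Reading y takes D from q0 back to q0, so every xyⁱz is accepted.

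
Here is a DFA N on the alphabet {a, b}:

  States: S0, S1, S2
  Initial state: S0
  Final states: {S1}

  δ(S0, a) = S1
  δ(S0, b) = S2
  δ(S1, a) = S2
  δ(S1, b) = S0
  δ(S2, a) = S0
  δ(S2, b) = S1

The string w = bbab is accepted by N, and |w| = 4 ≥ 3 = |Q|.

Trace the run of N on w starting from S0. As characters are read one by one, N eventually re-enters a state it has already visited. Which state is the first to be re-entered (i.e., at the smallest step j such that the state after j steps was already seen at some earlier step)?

S2

State sequence: S0 -b-> S2 -b-> S1 -a-> S2 -b-> S1
First repeat at step 3: S2 was already visited.

The earliest repeat is at step j = 3: N is in S2, which it already visited at step i = 1.
With |Q| = 3, pigeonhole forces a state repeat no later than step 3; the substring read between the first and second visits to that state can be pumped.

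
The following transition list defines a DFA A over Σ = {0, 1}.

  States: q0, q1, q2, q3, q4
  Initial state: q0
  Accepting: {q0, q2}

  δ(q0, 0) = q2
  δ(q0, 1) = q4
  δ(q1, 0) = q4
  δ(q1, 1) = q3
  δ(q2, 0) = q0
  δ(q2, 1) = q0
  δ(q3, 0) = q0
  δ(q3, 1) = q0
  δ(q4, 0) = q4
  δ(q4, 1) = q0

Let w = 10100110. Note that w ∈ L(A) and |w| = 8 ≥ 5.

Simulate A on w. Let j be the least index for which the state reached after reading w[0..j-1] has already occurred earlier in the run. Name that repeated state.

q4

Run of A on w = 1 0 1 0 0 1 1 0:
  step 0: q0  (start)
  step 1: q4  (read 1: q0→q4)
  step 2: q4  (read 0: q4→q4)   ← first repeat (q4 seen earlier)
  step 3: q0  (read 1: q4→q0)
  step 4: q2  (read 0: q0→q2)
  step 5: q0  (read 0: q2→q0)
  step 6: q4  (read 1: q0→q4)
  step 7: q0  (read 1: q4→q0)
  step 8: q2  (read 0: q0→q2)

The earliest repeat is at step j = 2: A is in q4, which it already visited at step i = 1.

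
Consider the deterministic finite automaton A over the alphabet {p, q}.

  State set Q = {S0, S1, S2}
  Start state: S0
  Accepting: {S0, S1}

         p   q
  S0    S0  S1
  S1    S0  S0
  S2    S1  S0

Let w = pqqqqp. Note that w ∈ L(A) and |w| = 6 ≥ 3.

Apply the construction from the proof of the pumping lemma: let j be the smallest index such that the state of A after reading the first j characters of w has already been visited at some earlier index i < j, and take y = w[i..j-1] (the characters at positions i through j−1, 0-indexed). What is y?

Run of A on w = p q q q q p:
  step 0: S0  (start)
  step 1: S0  (read p: S0→S0)   ← first repeat (S0 seen earlier)
  step 2: S1  (read q: S0→S1)
  step 3: S0  (read q: S1→S0)
  step 4: S1  (read q: S0→S1)
  step 5: S0  (read q: S1→S0)
  step 6: S0  (read p: S0→S0)

So i = 0, j = 1, giving x = w[0:0] = ε, y = w[0:1] = p, z = w[1:6] = qqqqp.
Check: |xy| = 1 ≤ 3 and |y| = 1 ≥ 1. Reading y takes A from S0 back to S0, so every xyⁱz is accepted.

p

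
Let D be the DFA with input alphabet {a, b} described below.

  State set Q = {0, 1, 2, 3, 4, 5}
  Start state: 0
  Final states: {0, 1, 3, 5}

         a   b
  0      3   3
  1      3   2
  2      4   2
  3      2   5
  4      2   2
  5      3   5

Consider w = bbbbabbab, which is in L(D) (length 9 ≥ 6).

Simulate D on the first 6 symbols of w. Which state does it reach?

State sequence: 0 -b-> 3 -b-> 5 -b-> 5 -b-> 5 -a-> 3 -b-> 5

After reading 6 characters, D is in state 5.

5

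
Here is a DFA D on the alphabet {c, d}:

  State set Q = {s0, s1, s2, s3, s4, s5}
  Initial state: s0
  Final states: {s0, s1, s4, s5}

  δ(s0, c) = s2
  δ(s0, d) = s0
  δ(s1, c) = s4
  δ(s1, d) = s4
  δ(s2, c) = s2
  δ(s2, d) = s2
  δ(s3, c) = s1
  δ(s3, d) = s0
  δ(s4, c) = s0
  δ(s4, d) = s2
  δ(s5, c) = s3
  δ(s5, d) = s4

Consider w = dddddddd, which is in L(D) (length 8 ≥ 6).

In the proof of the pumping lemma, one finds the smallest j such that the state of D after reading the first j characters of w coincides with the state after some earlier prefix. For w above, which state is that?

s0

State sequence: s0 -d-> s0 -d-> s0 -d-> s0 -d-> s0 -d-> s0 -d-> s0 -d-> s0 -d-> s0
First repeat at step 1: s0 was already visited.

The earliest repeat is at step j = 1: D is in s0, which it already visited at step i = 0.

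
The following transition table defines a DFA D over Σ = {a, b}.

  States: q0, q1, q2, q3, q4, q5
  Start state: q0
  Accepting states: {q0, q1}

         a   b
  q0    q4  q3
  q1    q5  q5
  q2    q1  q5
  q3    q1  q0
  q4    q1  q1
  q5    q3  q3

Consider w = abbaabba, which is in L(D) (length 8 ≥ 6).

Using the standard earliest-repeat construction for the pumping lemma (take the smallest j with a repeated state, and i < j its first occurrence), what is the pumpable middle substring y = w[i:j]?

baa

State sequence: q0 -a-> q4 -b-> q1 -b-> q5 -a-> q3 -a-> q1 -b-> q5 -b-> q3 -a-> q1
First repeat at step 5: q1 was already visited.

So i = 2, j = 5, giving x = w[0:2] = ab, y = w[2:5] = baa, z = w[5:8] = bba.
Check: |xy| = 5 ≤ 6 and |y| = 3 ≥ 1. Reading y takes D from q1 back to q1, so every xyⁱz is accepted.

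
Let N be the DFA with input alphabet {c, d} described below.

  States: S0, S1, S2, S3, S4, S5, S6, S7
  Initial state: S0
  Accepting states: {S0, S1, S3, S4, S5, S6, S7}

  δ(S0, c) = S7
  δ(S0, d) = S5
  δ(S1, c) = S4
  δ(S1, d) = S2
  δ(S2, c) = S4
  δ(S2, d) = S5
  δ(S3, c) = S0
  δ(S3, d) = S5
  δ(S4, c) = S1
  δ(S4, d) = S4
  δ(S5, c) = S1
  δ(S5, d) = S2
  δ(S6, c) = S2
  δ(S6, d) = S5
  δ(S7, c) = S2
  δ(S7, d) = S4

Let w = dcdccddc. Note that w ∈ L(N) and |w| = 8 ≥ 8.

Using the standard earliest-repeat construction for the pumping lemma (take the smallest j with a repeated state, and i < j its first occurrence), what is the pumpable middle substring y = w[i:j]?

Run of N on w = d c d c c d d c:
  step 0: S0  (start)
  step 1: S5  (read d: S0→S5)
  step 2: S1  (read c: S5→S1)
  step 3: S2  (read d: S1→S2)
  step 4: S4  (read c: S2→S4)
  step 5: S1  (read c: S4→S1)   ← first repeat (S1 seen earlier)
  step 6: S2  (read d: S1→S2)
  step 7: S5  (read d: S2→S5)
  step 8: S1  (read c: S5→S1)

So i = 2, j = 5, giving x = w[0:2] = dc, y = w[2:5] = dcc, z = w[5:8] = ddc.
Check: |xy| = 5 ≤ 8 and |y| = 3 ≥ 1. Reading y takes N from S1 back to S1, so every xyⁱz is accepted.
The DFA has 8 states, so the proof of the pumping lemma guarantees a repeated state among the first 8+1 visited; the segment between the two visits is the pumpable y.

dcc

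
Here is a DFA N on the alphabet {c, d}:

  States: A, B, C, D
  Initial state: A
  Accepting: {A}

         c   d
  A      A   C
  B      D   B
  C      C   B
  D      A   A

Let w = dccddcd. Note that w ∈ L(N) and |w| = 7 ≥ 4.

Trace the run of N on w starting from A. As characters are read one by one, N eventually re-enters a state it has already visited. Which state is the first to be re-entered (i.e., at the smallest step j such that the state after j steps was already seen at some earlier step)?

Run of N on w = d c c d d c d:
  step 0: A  (start)
  step 1: C  (read d: A→C)
  step 2: C  (read c: C→C)   ← first repeat (C seen earlier)
  step 3: C  (read c: C→C)
  step 4: B  (read d: C→B)
  step 5: B  (read d: B→B)
  step 6: D  (read c: B→D)
  step 7: A  (read d: D→A)

The earliest repeat is at step j = 2: N is in C, which it already visited at step i = 1.
Pumping length from the standard proof: p = 4 (the number of states). The repeated state found above gives |xy| = j ≤ 4 and |y| = j − i ≥ 1.

C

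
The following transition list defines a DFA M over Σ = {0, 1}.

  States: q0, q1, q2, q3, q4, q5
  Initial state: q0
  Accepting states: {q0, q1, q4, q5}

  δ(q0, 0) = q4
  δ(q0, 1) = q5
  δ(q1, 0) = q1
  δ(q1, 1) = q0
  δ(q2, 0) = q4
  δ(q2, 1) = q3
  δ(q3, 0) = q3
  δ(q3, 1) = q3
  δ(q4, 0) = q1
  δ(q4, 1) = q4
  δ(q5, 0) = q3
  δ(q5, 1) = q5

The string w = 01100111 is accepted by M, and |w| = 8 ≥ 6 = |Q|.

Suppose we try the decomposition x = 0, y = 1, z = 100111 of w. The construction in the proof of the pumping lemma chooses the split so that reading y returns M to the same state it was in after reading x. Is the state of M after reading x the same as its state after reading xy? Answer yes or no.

yes

Run of M on the first 2 characters of w = 0 1:
  step 0: q0  (start)
  step 1: q4  (read 0: q0→q4)
  step 2: q4  (read 1: q4→q4)

After x (step 1): q4. After xy (step 2): q4.
They match, so y = 1 drives M around a cycle from q4 back to itself; pumping y any number of times keeps M in q4 before reading z, and xyⁱz ∈ L(M) for every i ≥ 0.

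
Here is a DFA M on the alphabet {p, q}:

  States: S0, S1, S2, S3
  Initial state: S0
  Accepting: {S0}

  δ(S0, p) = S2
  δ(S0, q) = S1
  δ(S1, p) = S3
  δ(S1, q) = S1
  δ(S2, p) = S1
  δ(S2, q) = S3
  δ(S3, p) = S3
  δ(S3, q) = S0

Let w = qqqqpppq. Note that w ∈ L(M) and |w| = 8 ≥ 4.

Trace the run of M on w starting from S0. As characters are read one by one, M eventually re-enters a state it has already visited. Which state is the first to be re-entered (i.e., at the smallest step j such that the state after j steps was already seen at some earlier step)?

Run of M on w = q q q q p p p q:
  step 0: S0  (start)
  step 1: S1  (read q: S0→S1)
  step 2: S1  (read q: S1→S1)   ← first repeat (S1 seen earlier)
  step 3: S1  (read q: S1→S1)
  step 4: S1  (read q: S1→S1)
  step 5: S3  (read p: S1→S3)
  step 6: S3  (read p: S3→S3)
  step 7: S3  (read p: S3→S3)
  step 8: S0  (read q: S3→S0)

The earliest repeat is at step j = 2: M is in S1, which it already visited at step i = 1.

S1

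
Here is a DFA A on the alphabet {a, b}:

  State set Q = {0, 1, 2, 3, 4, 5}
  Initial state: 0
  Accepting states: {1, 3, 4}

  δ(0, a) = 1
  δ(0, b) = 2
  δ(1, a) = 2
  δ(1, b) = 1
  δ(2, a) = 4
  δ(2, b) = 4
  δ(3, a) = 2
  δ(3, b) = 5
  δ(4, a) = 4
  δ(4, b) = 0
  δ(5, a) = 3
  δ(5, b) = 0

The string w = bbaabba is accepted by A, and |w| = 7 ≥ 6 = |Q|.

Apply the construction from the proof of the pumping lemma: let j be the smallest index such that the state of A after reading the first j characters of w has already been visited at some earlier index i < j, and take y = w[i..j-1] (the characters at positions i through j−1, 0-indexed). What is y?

a

Run of A on w = b b a a b b a:
  step 0: 0  (start)
  step 1: 2  (read b: 0→2)
  step 2: 4  (read b: 2→4)
  step 3: 4  (read a: 4→4)   ← first repeat (4 seen earlier)
  step 4: 4  (read a: 4→4)
  step 5: 0  (read b: 4→0)
  step 6: 2  (read b: 0→2)
  step 7: 4  (read a: 2→4)

So i = 2, j = 3, giving x = w[0:2] = bb, y = w[2:3] = a, z = w[3:7] = abba.
Check: |xy| = 3 ≤ 6 and |y| = 1 ≥ 1. Reading y takes A from 4 back to 4, so every xyⁱz is accepted.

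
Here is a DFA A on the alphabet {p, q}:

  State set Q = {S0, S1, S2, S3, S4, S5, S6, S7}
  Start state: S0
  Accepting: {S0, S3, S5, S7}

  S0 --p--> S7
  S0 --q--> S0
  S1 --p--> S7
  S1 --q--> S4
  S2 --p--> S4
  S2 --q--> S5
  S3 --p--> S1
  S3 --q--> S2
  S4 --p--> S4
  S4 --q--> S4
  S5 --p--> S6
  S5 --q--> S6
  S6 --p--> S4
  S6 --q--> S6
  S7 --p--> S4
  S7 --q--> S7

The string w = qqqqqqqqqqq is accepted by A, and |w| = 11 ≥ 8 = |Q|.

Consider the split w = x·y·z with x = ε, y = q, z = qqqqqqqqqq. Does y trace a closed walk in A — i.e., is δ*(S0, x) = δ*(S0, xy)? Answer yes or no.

yes

State sequence: S0 -q-> S0

After x (step 0): S0. After xy (step 1): S0.
They match, so y = q drives A around a cycle from S0 back to itself; pumping y any number of times keeps A in S0 before reading z, and xyⁱz ∈ L(A) for every i ≥ 0.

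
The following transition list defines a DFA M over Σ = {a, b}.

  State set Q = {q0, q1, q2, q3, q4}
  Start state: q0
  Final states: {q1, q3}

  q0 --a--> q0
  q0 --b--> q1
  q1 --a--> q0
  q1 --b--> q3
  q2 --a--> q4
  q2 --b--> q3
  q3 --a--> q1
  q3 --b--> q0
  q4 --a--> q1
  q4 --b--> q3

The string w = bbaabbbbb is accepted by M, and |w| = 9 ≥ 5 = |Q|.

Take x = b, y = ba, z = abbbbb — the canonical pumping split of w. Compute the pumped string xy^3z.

bbababaabbbbb

xy^3z = b·ba·ba·ba·abbbbb = bbababaabbbbb.
Reading y = ba takes M from q1 back to q1, so after x·y·y·y the machine is still in q1, and z then leads to the accepting state q3. Hence bbababaabbbbb ∈ L(M).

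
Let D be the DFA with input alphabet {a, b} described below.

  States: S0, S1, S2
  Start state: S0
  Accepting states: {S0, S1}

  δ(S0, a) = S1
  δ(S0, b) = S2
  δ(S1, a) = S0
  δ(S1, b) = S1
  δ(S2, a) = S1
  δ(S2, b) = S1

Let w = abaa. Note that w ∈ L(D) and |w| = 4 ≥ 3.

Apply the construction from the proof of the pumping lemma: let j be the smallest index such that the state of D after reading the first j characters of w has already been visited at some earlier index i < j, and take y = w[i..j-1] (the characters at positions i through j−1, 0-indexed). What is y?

Run of D on w = a b a a:
  step 0: S0  (start)
  step 1: S1  (read a: S0→S1)
  step 2: S1  (read b: S1→S1)   ← first repeat (S1 seen earlier)
  step 3: S0  (read a: S1→S0)
  step 4: S1  (read a: S0→S1)

So i = 1, j = 2, giving x = w[0:1] = a, y = w[1:2] = b, z = w[2:4] = aa.
Check: |xy| = 2 ≤ 3 and |y| = 1 ≥ 1. Reading y takes D from S1 back to S1, so every xyⁱz is accepted.

b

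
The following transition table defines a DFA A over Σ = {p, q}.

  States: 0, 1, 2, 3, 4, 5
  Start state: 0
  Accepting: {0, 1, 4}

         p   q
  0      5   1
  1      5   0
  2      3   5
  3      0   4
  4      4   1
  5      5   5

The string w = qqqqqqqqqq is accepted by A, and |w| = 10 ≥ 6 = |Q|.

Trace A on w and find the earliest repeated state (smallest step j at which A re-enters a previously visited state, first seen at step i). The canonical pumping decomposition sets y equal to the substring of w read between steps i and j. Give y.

Run of A on w = q q q q q q q q q q:
  step 0: 0  (start)
  step 1: 1  (read q: 0→1)
  step 2: 0  (read q: 1→0)   ← first repeat (0 seen earlier)
  step 3: 1  (read q: 0→1)
  step 4: 0  (read q: 1→0)
  step 5: 1  (read q: 0→1)
  step 6: 0  (read q: 1→0)
  step 7: 1  (read q: 0→1)
  step 8: 0  (read q: 1→0)
  step 9: 1  (read q: 0→1)
  step 10: 0  (read q: 1→0)

So i = 0, j = 2, giving x = w[0:0] = ε, y = w[0:2] = qq, z = w[2:10] = qqqqqqqq.
Check: |xy| = 2 ≤ 6 and |y| = 2 ≥ 1. Reading y takes A from 0 back to 0, so every xyⁱz is accepted.

qq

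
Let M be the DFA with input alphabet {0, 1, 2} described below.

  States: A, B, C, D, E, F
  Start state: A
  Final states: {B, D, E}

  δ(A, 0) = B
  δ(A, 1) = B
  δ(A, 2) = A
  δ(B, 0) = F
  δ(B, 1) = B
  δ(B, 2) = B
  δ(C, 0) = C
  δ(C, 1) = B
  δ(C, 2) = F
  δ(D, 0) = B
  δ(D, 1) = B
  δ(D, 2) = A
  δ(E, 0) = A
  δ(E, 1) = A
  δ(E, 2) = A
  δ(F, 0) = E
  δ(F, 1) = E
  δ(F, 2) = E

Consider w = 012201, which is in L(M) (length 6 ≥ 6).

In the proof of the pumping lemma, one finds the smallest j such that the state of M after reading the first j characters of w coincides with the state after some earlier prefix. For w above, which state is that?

B

Run of M on w = 0 1 2 2 0 1:
  step 0: A  (start)
  step 1: B  (read 0: A→B)
  step 2: B  (read 1: B→B)   ← first repeat (B seen earlier)
  step 3: B  (read 2: B→B)
  step 4: B  (read 2: B→B)
  step 5: F  (read 0: B→F)
  step 6: E  (read 1: F→E)

The earliest repeat is at step j = 2: M is in B, which it already visited at step i = 1.
The DFA has 6 states, so the proof of the pumping lemma guarantees a repeated state among the first 6+1 visited; the segment between the two visits is the pumpable y.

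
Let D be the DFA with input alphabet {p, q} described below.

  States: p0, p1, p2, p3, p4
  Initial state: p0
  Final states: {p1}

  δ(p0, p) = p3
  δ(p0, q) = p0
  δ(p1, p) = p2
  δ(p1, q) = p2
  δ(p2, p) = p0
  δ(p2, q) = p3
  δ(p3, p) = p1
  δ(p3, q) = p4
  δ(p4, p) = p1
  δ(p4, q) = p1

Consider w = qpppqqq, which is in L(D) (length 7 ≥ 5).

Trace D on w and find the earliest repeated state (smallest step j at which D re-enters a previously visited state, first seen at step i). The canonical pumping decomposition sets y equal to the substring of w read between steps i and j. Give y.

State sequence: p0 -q-> p0 -p-> p3 -p-> p1 -p-> p2 -q-> p3 -q-> p4 -q-> p1
First repeat at step 1: p0 was already visited.

So i = 0, j = 1, giving x = w[0:0] = ε, y = w[0:1] = q, z = w[1:7] = pppqqq.
Check: |xy| = 1 ≤ 5 and |y| = 1 ≥ 1. Reading y takes D from p0 back to p0, so every xyⁱz is accepted.

q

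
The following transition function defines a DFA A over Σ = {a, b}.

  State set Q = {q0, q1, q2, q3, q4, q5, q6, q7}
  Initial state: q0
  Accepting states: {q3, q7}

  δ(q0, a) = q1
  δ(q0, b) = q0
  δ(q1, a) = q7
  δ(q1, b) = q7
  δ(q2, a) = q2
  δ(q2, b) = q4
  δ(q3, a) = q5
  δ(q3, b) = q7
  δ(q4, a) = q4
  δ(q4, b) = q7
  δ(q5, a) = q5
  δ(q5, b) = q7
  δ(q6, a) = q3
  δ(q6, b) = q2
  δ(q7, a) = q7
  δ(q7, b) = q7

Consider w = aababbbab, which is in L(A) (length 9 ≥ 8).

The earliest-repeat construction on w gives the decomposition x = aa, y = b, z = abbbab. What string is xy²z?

aabbabbbab

xy^2z = aa·b·b·abbbab = aabbabbbab.
Reading y = b takes A from q7 back to q7, so after x·y·y the machine is still in q7, and z then leads to the accepting state q7. Hence aabbabbbab ∈ L(A).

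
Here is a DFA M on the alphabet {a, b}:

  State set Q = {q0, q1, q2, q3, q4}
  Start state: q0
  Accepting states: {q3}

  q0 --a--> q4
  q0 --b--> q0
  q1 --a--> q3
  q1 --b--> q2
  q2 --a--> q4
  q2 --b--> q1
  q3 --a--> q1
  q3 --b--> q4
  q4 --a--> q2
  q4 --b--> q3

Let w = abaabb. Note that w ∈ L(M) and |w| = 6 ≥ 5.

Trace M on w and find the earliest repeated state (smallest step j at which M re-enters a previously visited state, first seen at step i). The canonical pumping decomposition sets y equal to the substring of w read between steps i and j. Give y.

aa

State sequence: q0 -a-> q4 -b-> q3 -a-> q1 -a-> q3 -b-> q4 -b-> q3
First repeat at step 4: q3 was already visited.

So i = 2, j = 4, giving x = w[0:2] = ab, y = w[2:4] = aa, z = w[4:6] = bb.
Check: |xy| = 4 ≤ 5 and |y| = 2 ≥ 1. Reading y takes M from q3 back to q3, so every xyⁱz is accepted.
With |Q| = 5, pigeonhole forces a state repeat no later than step 5; the substring read between the first and second visits to that state can be pumped.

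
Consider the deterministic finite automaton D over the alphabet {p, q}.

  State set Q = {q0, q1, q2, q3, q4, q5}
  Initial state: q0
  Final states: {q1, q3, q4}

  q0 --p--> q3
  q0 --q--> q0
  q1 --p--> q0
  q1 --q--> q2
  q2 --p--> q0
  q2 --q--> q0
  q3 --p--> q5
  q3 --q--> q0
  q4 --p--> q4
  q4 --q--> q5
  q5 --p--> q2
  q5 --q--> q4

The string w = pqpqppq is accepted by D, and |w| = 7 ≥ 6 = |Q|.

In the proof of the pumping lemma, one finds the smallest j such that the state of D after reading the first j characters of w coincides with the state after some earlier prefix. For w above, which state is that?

State sequence: q0 -p-> q3 -q-> q0 -p-> q3 -q-> q0 -p-> q3 -p-> q5 -q-> q4
First repeat at step 2: q0 was already visited.

The earliest repeat is at step j = 2: D is in q0, which it already visited at step i = 0.

q0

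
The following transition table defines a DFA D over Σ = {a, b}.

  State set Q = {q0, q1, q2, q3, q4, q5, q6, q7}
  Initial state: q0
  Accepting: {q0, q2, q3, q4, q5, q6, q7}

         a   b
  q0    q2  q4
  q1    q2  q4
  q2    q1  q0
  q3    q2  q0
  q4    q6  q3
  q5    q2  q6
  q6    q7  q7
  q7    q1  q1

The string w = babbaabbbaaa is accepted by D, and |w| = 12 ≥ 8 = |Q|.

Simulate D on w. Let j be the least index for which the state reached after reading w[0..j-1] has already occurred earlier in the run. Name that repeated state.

Run of D on w = b a b b a a b b b a a a:
  step 0: q0  (start)
  step 1: q4  (read b: q0→q4)
  step 2: q6  (read a: q4→q6)
  step 3: q7  (read b: q6→q7)
  step 4: q1  (read b: q7→q1)
  step 5: q2  (read a: q1→q2)
  step 6: q1  (read a: q2→q1)   ← first repeat (q1 seen earlier)
  step 7: q4  (read b: q1→q4)
  step 8: q3  (read b: q4→q3)
  step 9: q0  (read b: q3→q0)
  step 10: q2  (read a: q0→q2)
  step 11: q1  (read a: q2→q1)
  step 12: q2  (read a: q1→q2)

The earliest repeat is at step j = 6: D is in q1, which it already visited at step i = 4.
Since D has 8 states, any run of length ≥ 8 visits 8+1 states, so by pigeonhole some state repeats within the first 8 steps — that repeat gives the pumpable loop.

q1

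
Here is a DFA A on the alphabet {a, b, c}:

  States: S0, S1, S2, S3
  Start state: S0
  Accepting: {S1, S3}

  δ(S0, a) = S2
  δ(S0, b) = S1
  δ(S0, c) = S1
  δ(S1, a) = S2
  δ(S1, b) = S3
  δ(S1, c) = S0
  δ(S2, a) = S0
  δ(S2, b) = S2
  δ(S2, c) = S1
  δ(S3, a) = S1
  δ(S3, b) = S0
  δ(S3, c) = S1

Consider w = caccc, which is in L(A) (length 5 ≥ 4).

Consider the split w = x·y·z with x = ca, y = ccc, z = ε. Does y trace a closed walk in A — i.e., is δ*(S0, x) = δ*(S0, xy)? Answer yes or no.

no

Run of A on the first 5 characters of w = c a c c c:
  step 0: S0  (start)
  step 1: S1  (read c: S0→S1)
  step 2: S2  (read a: S1→S2)
  step 3: S1  (read c: S2→S1)
  step 4: S0  (read c: S1→S0)
  step 5: S1  (read c: S0→S1)

After x (step 2): S2. After xy (step 5): S1.
They differ (S2 ≠ S1), so y is not a cycle from the state after x; this split is not the one the pumping-lemma construction produces, and pumping y need not keep the string in L(A).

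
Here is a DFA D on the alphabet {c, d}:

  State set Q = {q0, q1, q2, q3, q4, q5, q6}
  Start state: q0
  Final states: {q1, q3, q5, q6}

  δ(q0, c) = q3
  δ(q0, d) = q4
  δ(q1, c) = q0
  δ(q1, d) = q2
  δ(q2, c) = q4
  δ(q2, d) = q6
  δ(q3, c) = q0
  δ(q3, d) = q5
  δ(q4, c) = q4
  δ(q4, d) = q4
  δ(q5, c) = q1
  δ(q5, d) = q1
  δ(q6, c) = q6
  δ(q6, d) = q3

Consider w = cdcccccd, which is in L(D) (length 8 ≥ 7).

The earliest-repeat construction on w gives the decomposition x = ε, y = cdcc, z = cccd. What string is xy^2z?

xy^2z = ε·cdcc·cdcc·cccd = cdcccdcccccd.
Reading y = cdcc takes D from q0 back to q0, so after x·y·y the machine is still in q0, and z then leads to the accepting state q5. Hence cdcccdcccccd ∈ L(D).

cdcccdcccccd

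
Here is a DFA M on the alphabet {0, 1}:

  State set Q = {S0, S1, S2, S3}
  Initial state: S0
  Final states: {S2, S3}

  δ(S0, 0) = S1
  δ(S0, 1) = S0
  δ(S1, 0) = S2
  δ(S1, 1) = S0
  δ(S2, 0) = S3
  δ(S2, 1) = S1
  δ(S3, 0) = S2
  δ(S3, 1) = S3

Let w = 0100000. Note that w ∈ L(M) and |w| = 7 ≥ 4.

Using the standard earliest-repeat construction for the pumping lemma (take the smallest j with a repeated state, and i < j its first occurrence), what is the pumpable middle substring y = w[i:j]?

01

State sequence: S0 -0-> S1 -1-> S0 -0-> S1 -0-> S2 -0-> S3 -0-> S2 -0-> S3
First repeat at step 2: S0 was already visited.

So i = 0, j = 2, giving x = w[0:0] = ε, y = w[0:2] = 01, z = w[2:7] = 00000.
Check: |xy| = 2 ≤ 4 and |y| = 2 ≥ 1. Reading y takes M from S0 back to S0, so every xyⁱz is accepted.
Pumping length from the standard proof: p = 4 (the number of states). The repeated state found above gives |xy| = j ≤ 4 and |y| = j − i ≥ 1.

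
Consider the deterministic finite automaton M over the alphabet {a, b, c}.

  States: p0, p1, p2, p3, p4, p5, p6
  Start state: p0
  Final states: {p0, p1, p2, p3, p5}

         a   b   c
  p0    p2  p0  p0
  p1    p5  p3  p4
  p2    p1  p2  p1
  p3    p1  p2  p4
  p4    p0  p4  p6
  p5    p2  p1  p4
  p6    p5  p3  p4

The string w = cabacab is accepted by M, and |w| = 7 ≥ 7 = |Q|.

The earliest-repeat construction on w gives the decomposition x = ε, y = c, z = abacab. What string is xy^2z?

xy^2z = ε·c·c·abacab = ccabacab.
Reading y = c takes M from p0 back to p0, so after x·y·y the machine is still in p0, and z then leads to the accepting state p0. Hence ccabacab ∈ L(M).

ccabacab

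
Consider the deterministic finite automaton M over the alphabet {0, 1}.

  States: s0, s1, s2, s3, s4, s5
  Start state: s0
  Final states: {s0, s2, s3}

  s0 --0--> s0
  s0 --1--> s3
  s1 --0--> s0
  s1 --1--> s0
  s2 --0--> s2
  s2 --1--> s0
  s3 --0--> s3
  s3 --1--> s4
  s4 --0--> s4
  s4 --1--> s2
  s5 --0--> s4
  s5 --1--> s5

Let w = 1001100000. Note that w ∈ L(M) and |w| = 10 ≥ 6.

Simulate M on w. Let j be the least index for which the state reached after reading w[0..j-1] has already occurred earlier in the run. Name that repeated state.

State sequence: s0 -1-> s3 -0-> s3 -0-> s3 -1-> s4 -1-> s2 -0-> s2 -0-> s2 -0-> s2 -0-> s2 -0-> s2
First repeat at step 2: s3 was already visited.

The earliest repeat is at step j = 2: M is in s3, which it already visited at step i = 1.

s3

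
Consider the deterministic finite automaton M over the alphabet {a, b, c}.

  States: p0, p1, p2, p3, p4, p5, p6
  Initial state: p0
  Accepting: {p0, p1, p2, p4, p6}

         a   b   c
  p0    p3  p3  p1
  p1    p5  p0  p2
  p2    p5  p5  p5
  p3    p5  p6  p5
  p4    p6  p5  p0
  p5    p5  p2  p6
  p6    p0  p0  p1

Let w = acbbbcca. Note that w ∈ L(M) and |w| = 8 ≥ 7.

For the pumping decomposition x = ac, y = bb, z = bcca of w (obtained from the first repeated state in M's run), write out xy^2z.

acbbbbbcca

xy^2z = ac·bb·bb·bcca = acbbbbbcca.
Reading y = bb takes M from p5 back to p5, so after x·y·y the machine is still in p5, and z then leads to the accepting state p0. Hence acbbbbbcca ∈ L(M).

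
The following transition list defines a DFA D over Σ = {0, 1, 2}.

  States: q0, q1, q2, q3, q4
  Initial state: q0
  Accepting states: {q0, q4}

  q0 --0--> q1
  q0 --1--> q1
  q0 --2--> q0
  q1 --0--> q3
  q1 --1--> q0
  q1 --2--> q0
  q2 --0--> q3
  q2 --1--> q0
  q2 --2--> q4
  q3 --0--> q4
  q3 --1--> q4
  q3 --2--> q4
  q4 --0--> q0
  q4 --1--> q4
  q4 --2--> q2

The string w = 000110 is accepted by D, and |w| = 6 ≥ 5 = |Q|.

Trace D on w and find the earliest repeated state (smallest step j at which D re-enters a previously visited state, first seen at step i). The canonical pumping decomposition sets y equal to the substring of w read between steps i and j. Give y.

State sequence: q0 -0-> q1 -0-> q3 -0-> q4 -1-> q4 -1-> q4 -0-> q0
First repeat at step 4: q4 was already visited.

So i = 3, j = 4, giving x = w[0:3] = 000, y = w[3:4] = 1, z = w[4:6] = 10.
Check: |xy| = 4 ≤ 5 and |y| = 1 ≥ 1. Reading y takes D from q4 back to q4, so every xyⁱz is accepted.

1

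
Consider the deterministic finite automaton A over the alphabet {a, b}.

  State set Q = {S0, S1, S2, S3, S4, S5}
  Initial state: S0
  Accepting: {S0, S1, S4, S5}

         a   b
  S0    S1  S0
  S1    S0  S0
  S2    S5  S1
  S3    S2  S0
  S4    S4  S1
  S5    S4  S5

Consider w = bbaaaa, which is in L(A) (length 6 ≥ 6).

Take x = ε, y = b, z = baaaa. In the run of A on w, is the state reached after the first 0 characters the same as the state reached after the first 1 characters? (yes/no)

yes

State sequence: S0 -b-> S0

After x (step 0): S0. After xy (step 1): S0.
They match, so y = b drives A around a cycle from S0 back to itself; pumping y any number of times keeps A in S0 before reading z, and xyⁱz ∈ L(A) for every i ≥ 0.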